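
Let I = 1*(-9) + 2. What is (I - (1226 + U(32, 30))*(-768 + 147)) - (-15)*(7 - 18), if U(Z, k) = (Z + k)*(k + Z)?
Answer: 3148298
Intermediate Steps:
I = -7 (I = -9 + 2 = -7)
U(Z, k) = (Z + k)² (U(Z, k) = (Z + k)*(Z + k) = (Z + k)²)
(I - (1226 + U(32, 30))*(-768 + 147)) - (-15)*(7 - 18) = (-7 - (1226 + (32 + 30)²)*(-768 + 147)) - (-15)*(7 - 18) = (-7 - (1226 + 62²)*(-621)) - (-15)*(-11) = (-7 - (1226 + 3844)*(-621)) - 1*165 = (-7 - 5070*(-621)) - 165 = (-7 - 1*(-3148470)) - 165 = (-7 + 3148470) - 165 = 3148463 - 165 = 3148298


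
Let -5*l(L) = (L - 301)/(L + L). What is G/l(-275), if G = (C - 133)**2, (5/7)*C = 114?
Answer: -972895/288 ≈ -3378.1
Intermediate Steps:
C = 798/5 (C = (7/5)*114 = 798/5 ≈ 159.60)
G = 17689/25 (G = (798/5 - 133)**2 = (133/5)**2 = 17689/25 ≈ 707.56)
l(L) = -(-301 + L)/(10*L) (l(L) = -(L - 301)/(5*(L + L)) = -(-301 + L)/(5*(2*L)) = -(-301 + L)*1/(2*L)/5 = -(-301 + L)/(10*L))
G/l(-275) = 17689/(25*(((1/10)*(301 - 1*(-275))/(-275)))) = 17689/(25*(((1/10)*(-1/275)*(301 + 275)))) = 17689/(25*(((1/10)*(-1/275)*576))) = 17689/(25*(-288/1375)) = (17689/25)*(-1375/288) = -972895/288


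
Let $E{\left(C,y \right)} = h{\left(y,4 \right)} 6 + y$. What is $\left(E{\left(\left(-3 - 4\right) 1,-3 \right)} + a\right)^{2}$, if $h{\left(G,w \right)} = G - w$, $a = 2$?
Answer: $1849$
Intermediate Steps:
$E{\left(C,y \right)} = -24 + 7 y$ ($E{\left(C,y \right)} = \left(y - 4\right) 6 + y = \left(-4 + y\right) 6 + y = \left(-24 + 6 y\right) + y = -24 + 7 y$)
$\left(E{\left(\left(-3 - 4\right) 1,-3 \right)} + a\right)^{2} = \left(\left(-24 + 7 \left(-3\right)\right) + 2\right)^{2} = \left(\left(-24 - 21\right) + 2\right)^{2} = \left(-45 + 2\right)^{2} = \left(-43\right)^{2} = 1849$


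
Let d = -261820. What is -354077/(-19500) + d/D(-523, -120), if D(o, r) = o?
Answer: 5290672271/10198500 ≈ 518.77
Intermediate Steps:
-354077/(-19500) + d/D(-523, -120) = -354077/(-19500) - 261820/(-523) = -354077*(-1/19500) - 261820*(-1/523) = 354077/19500 + 261820/523 = 5290672271/10198500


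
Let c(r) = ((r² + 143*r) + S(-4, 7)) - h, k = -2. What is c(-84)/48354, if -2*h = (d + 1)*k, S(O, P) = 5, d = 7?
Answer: -1653/16118 ≈ -0.10256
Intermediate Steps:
h = 8 (h = -(7 + 1)*(-2)/2 = -4*(-2) = -½*(-16) = 8)
c(r) = -3 + r² + 143*r (c(r) = ((r² + 143*r) + 5) - 1*8 = (5 + r² + 143*r) - 8 = -3 + r² + 143*r)
c(-84)/48354 = (-3 + (-84)² + 143*(-84))/48354 = (-3 + 7056 - 12012)*(1/48354) = -4959*1/48354 = -1653/16118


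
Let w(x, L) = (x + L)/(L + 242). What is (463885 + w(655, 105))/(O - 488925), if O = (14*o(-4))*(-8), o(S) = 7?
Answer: -160968855/169929023 ≈ -0.94727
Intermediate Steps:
O = -784 (O = (14*7)*(-8) = 98*(-8) = -784)
w(x, L) = (L + x)/(242 + L)
(463885 + w(655, 105))/(O - 488925) = (463885 + (105 + 655)/(242 + 105))/(-784 - 488925) = (463885 + 760/347)/(-489709) = (463885 + (1/347)*760)*(-1/489709) = (463885 + 760/347)*(-1/489709) = (160968855/347)*(-1/489709) = -160968855/169929023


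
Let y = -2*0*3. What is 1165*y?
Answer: 0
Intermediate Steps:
y = 0 (y = 0*3 = 0)
1165*y = 1165*0 = 0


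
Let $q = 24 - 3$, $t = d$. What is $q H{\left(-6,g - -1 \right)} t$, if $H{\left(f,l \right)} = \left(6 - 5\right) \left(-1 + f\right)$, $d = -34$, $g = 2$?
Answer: $4998$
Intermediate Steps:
$t = -34$
$H{\left(f,l \right)} = -1 + f$ ($H{\left(f,l \right)} = 1 \left(-1 + f\right) = -1 + f$)
$q = 21$
$q H{\left(-6,g - -1 \right)} t = 21 \left(-1 - 6\right) \left(-34\right) = 21 \left(-7\right) \left(-34\right) = \left(-147\right) \left(-34\right) = 4998$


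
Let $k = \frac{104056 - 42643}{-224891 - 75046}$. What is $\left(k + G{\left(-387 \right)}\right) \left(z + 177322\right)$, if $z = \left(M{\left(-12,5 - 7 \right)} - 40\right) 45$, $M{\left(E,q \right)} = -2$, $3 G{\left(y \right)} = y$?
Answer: $- \frac{206017165744}{9089} \approx -2.2667 \cdot 10^{7}$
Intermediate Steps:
$G{\left(y \right)} = \frac{y}{3}$
$k = - \frac{1861}{9089}$ ($k = \frac{61413}{-299937} = 61413 \left(- \frac{1}{299937}\right) = - \frac{1861}{9089} \approx -0.20475$)
$z = -1890$ ($z = \left(-2 - 40\right) 45 = \left(-42\right) 45 = -1890$)
$\left(k + G{\left(-387 \right)}\right) \left(z + 177322\right) = \left(- \frac{1861}{9089} + \frac{1}{3} \left(-387\right)\right) \left(-1890 + 177322\right) = \left(- \frac{1861}{9089} - 129\right) 175432 = \left(- \frac{1174342}{9089}\right) 175432 = - \frac{206017165744}{9089}$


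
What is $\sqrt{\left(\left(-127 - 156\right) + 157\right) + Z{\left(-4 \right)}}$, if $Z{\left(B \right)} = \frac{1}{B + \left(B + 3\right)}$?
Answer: $\frac{i \sqrt{3155}}{5} \approx 11.234 i$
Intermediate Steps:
$Z{\left(B \right)} = \frac{1}{3 + 2 B}$ ($Z{\left(B \right)} = \frac{1}{B + \left(3 + B\right)} = \frac{1}{3 + 2 B}$)
$\sqrt{\left(\left(-127 - 156\right) + 157\right) + Z{\left(-4 \right)}} = \sqrt{\left(\left(-127 - 156\right) + 157\right) + \frac{1}{3 + 2 \left(-4\right)}} = \sqrt{\left(-283 + 157\right) + \frac{1}{3 - 8}} = \sqrt{-126 + \frac{1}{-5}} = \sqrt{-126 - \frac{1}{5}} = \sqrt{- \frac{631}{5}} = \frac{i \sqrt{3155}}{5}$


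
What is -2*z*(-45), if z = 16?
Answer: 1440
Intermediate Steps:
-2*z*(-45) = -2*16*(-45) = -32*(-45) = 1440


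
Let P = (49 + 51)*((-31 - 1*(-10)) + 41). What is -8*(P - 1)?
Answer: -15992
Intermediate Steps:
P = 2000 (P = 100*((-31 + 10) + 41) = 100*(-21 + 41) = 100*20 = 2000)
-8*(P - 1) = -8*(2000 - 1) = -8*1999 = -15992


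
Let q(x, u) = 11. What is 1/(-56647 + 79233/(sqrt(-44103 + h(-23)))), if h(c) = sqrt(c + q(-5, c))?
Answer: -1/(56647 - 79233/sqrt(-44103 + 2*I*sqrt(3))) ≈ -1.7652e-5 + 1.1757e-7*I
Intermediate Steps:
h(c) = sqrt(11 + c) (h(c) = sqrt(c + 11) = sqrt(11 + c))
1/(-56647 + 79233/(sqrt(-44103 + h(-23)))) = 1/(-56647 + 79233/(sqrt(-44103 + sqrt(11 - 23)))) = 1/(-56647 + 79233/(sqrt(-44103 + sqrt(-12)))) = 1/(-56647 + 79233/(sqrt(-44103 + 2*I*sqrt(3)))) = 1/(-56647 + 79233/sqrt(-44103 + 2*I*sqrt(3)))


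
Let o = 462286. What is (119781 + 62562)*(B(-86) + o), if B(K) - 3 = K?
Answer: 84279481629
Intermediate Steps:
B(K) = 3 + K
(119781 + 62562)*(B(-86) + o) = (119781 + 62562)*((3 - 86) + 462286) = 182343*(-83 + 462286) = 182343*462203 = 84279481629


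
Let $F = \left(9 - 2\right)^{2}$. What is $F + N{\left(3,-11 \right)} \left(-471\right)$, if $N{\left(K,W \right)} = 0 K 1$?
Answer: $49$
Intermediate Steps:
$N{\left(K,W \right)} = 0$ ($N{\left(K,W \right)} = 0 \cdot 1 = 0$)
$F = 49$ ($F = 7^{2} = 49$)
$F + N{\left(3,-11 \right)} \left(-471\right) = 49 + 0 \left(-471\right) = 49 + 0 = 49$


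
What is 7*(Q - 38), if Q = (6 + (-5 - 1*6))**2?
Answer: -91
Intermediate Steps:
Q = 25 (Q = (6 + (-5 - 6))**2 = (6 - 11)**2 = (-5)**2 = 25)
7*(Q - 38) = 7*(25 - 38) = 7*(-13) = -91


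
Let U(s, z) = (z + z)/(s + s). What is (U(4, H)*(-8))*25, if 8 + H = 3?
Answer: 250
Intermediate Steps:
H = -5 (H = -8 + 3 = -5)
U(s, z) = z/s (U(s, z) = (2*z)/((2*s)) = (2*z)*(1/(2*s)) = z/s)
(U(4, H)*(-8))*25 = (-5/4*(-8))*25 = (-5*1/4*(-8))*25 = -5/4*(-8)*25 = 10*25 = 250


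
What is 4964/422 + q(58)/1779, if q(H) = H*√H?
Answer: 2482/211 + 58*√58/1779 ≈ 12.011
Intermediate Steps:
q(H) = H^(3/2)
4964/422 + q(58)/1779 = 4964/422 + 58^(3/2)/1779 = 4964*(1/422) + (58*√58)*(1/1779) = 2482/211 + 58*√58/1779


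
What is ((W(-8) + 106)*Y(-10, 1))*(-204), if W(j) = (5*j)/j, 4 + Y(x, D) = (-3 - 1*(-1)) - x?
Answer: -90576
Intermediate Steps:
Y(x, D) = -6 - x (Y(x, D) = -4 + ((-3 - 1*(-1)) - x) = -4 + ((-3 + 1) - x) = -4 + (-2 - x) = -6 - x)
W(j) = 5
((W(-8) + 106)*Y(-10, 1))*(-204) = ((5 + 106)*(-6 - 1*(-10)))*(-204) = (111*(-6 + 10))*(-204) = (111*4)*(-204) = 444*(-204) = -90576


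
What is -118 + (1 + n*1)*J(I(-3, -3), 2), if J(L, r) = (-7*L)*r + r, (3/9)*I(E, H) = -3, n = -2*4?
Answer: -1014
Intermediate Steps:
n = -8
I(E, H) = -9 (I(E, H) = 3*(-3) = -9)
J(L, r) = r - 7*L*r (J(L, r) = -7*L*r + r = r - 7*L*r)
-118 + (1 + n*1)*J(I(-3, -3), 2) = -118 + (1 - 8*1)*(2*(1 - 7*(-9))) = -118 + (1 - 8)*(2*(1 + 63)) = -118 - 14*64 = -118 - 7*128 = -118 - 896 = -1014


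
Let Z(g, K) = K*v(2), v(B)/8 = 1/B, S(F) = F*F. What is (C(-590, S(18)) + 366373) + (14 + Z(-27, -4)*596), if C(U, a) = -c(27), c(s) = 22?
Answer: 356829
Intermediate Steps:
S(F) = F**2
v(B) = 8/B
C(U, a) = -22 (C(U, a) = -1*22 = -22)
Z(g, K) = 4*K (Z(g, K) = K*(8/2) = K*(8*(1/2)) = K*4 = 4*K)
(C(-590, S(18)) + 366373) + (14 + Z(-27, -4)*596) = (-22 + 366373) + (14 + (4*(-4))*596) = 366351 + (14 - 16*596) = 366351 + (14 - 9536) = 366351 - 9522 = 356829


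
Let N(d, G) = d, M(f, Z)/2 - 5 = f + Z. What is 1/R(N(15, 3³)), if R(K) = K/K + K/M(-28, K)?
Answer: 16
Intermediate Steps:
M(f, Z) = 10 + 2*Z + 2*f (M(f, Z) = 10 + 2*(f + Z) = 10 + 2*(Z + f) = 10 + (2*Z + 2*f) = 10 + 2*Z + 2*f)
R(K) = 1 + K/(-46 + 2*K) (R(K) = K/K + K/(10 + 2*K + 2*(-28)) = 1 + K/(10 + 2*K - 56) = 1 + K/(-46 + 2*K))
1/R(N(15, 3³)) = 1/((-46 + 3*15)/(2*(-23 + 15))) = 1/((½)*(-46 + 45)/(-8)) = 1/((½)*(-⅛)*(-1)) = 1/(1/16) = 16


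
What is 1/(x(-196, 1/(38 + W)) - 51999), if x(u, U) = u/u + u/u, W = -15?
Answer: -1/51997 ≈ -1.9232e-5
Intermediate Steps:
x(u, U) = 2 (x(u, U) = 1 + 1 = 2)
1/(x(-196, 1/(38 + W)) - 51999) = 1/(2 - 51999) = 1/(-51997) = -1/51997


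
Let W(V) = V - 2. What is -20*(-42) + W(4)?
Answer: 842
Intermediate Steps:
W(V) = -2 + V
-20*(-42) + W(4) = -20*(-42) + (-2 + 4) = 840 + 2 = 842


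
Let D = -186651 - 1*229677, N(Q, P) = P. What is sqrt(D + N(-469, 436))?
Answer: 2*I*sqrt(103973) ≈ 644.9*I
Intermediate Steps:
D = -416328 (D = -186651 - 229677 = -416328)
sqrt(D + N(-469, 436)) = sqrt(-416328 + 436) = sqrt(-415892) = 2*I*sqrt(103973)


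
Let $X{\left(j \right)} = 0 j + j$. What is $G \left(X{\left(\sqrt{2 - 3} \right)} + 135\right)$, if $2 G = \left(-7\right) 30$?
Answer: $-14175 - 105 i \approx -14175.0 - 105.0 i$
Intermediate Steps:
$G = -105$ ($G = \frac{\left(-7\right) 30}{2} = \frac{1}{2} \left(-210\right) = -105$)
$X{\left(j \right)} = j$ ($X{\left(j \right)} = 0 + j = j$)
$G \left(X{\left(\sqrt{2 - 3} \right)} + 135\right) = - 105 \left(\sqrt{2 - 3} + 135\right) = - 105 \left(\sqrt{-1} + 135\right) = - 105 \left(i + 135\right) = - 105 \left(135 + i\right) = -14175 - 105 i$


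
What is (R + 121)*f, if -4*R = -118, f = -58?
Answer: -8729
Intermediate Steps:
R = 59/2 (R = -¼*(-118) = 59/2 ≈ 29.500)
(R + 121)*f = (59/2 + 121)*(-58) = (301/2)*(-58) = -8729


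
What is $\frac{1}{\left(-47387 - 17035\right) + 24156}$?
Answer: $- \frac{1}{40266} \approx -2.4835 \cdot 10^{-5}$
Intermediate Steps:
$\frac{1}{\left(-47387 - 17035\right) + 24156} = \frac{1}{-64422 + 24156} = \frac{1}{-40266} = - \frac{1}{40266}$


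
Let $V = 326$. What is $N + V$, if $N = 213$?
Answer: $539$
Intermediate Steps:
$N + V = 213 + 326 = 539$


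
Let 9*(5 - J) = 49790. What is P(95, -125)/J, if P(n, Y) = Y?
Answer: 225/9949 ≈ 0.022615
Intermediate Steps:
J = -49745/9 (J = 5 - ⅑*49790 = 5 - 49790/9 = -49745/9 ≈ -5527.2)
P(95, -125)/J = -125/(-49745/9) = -125*(-9/49745) = 225/9949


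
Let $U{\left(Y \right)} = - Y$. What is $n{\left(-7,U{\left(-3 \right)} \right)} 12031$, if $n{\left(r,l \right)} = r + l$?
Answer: $-48124$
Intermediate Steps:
$n{\left(r,l \right)} = l + r$
$n{\left(-7,U{\left(-3 \right)} \right)} 12031 = \left(\left(-1\right) \left(-3\right) - 7\right) 12031 = \left(3 - 7\right) 12031 = \left(-4\right) 12031 = -48124$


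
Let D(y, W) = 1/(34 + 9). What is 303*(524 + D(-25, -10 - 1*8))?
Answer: 6827499/43 ≈ 1.5878e+5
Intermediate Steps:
D(y, W) = 1/43
303*(524 + D(-25, -10 - 1*8)) = 303*(524 + 1/43) = 303*(22533/43) = 6827499/43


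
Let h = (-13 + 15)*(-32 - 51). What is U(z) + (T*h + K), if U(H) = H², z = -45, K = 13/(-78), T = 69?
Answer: -56575/6 ≈ -9429.2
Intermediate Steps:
h = -166 (h = 2*(-83) = -166)
K = -⅙ (K = 13*(-1/78) = -⅙ ≈ -0.16667)
U(z) + (T*h + K) = (-45)² + (69*(-166) - ⅙) = 2025 + (-11454 - ⅙) = 2025 - 68725/6 = -56575/6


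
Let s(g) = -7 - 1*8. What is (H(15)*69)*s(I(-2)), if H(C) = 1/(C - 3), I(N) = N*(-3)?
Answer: -345/4 ≈ -86.250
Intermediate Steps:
I(N) = -3*N
s(g) = -15 (s(g) = -7 - 8 = -15)
H(C) = 1/(-3 + C)
(H(15)*69)*s(I(-2)) = (69/(-3 + 15))*(-15) = (69/12)*(-15) = ((1/12)*69)*(-15) = (23/4)*(-15) = -345/4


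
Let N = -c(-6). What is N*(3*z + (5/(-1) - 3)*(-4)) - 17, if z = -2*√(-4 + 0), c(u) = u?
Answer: 175 - 72*I ≈ 175.0 - 72.0*I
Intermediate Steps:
z = -4*I ≈ -4.0*I
N = 6 (N = -1*(-6) = 6)
N*(3*z + (5/(-1) - 3)*(-4)) - 17 = 6*(3*(-4*I) + (5/(-1) - 3)*(-4)) - 17 = 6*(-12*I + (5*(-1) - 3)*(-4)) - 17 = 6*(-12*I + (-5 - 3)*(-4)) - 17 = 6*(-12*I - 8*(-4)) - 17 = 6*(-12*I + 32) - 17 = 6*(32 - 12*I) - 17 = (192 - 72*I) - 17 = 175 - 72*I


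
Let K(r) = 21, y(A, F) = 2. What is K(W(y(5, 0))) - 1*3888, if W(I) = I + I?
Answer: -3867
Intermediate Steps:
W(I) = 2*I
K(W(y(5, 0))) - 1*3888 = 21 - 1*3888 = 21 - 3888 = -3867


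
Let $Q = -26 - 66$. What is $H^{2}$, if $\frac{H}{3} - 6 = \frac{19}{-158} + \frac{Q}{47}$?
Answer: $\frac{7635439161}{55145476} \approx 138.46$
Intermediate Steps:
$Q = -92$
$H = \frac{87381}{7426}$ ($H = 18 + 3 \left(\frac{19}{-158} - \frac{92}{47}\right) = 18 + 3 \left(19 \left(- \frac{1}{158}\right) - \frac{92}{47}\right) = 18 + 3 \left(- \frac{19}{158} - \frac{92}{47}\right) = 18 + 3 \left(- \frac{15429}{7426}\right) = 18 - \frac{46287}{7426} = \frac{87381}{7426} \approx 11.767$)
$H^{2} = \left(\frac{87381}{7426}\right)^{2} = \frac{7635439161}{55145476}$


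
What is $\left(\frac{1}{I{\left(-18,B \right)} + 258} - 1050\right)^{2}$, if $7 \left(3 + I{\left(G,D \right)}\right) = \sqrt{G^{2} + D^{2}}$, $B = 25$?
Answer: $\frac{5592931446945304763}{5072991598088} + \frac{23411691135 \sqrt{949}}{5072991598088} \approx 1.1025 \cdot 10^{6}$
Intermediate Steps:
$I{\left(G,D \right)} = -3 + \frac{\sqrt{D^{2} + G^{2}}}{7}$ ($I{\left(G,D \right)} = -3 + \frac{\sqrt{G^{2} + D^{2}}}{7} = -3 + \frac{\sqrt{D^{2} + G^{2}}}{7}$)
$\left(\frac{1}{I{\left(-18,B \right)} + 258} - 1050\right)^{2} = \left(\frac{1}{\left(-3 + \frac{\sqrt{25^{2} + \left(-18\right)^{2}}}{7}\right) + 258} - 1050\right)^{2} = \left(\frac{1}{\left(-3 + \frac{\sqrt{625 + 324}}{7}\right) + 258} - 1050\right)^{2} = \left(\frac{1}{\left(-3 + \frac{\sqrt{949}}{7}\right) + 258} - 1050\right)^{2} = \left(\frac{1}{255 + \frac{\sqrt{949}}{7}} - 1050\right)^{2} = \left(-1050 + \frac{1}{255 + \frac{\sqrt{949}}{7}}\right)^{2}$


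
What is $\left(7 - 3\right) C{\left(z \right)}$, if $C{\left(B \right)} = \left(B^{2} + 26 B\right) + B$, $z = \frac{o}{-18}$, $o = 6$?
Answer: $- \frac{320}{9} \approx -35.556$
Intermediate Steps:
$z = - \frac{1}{3}$ ($z = \frac{6}{-18} = 6 \left(- \frac{1}{18}\right) = - \frac{1}{3} \approx -0.33333$)
$C{\left(B \right)} = B^{2} + 27 B$
$\left(7 - 3\right) C{\left(z \right)} = \left(7 - 3\right) \left(- \frac{27 - \frac{1}{3}}{3}\right) = 4 \left(\left(- \frac{1}{3}\right) \frac{80}{3}\right) = 4 \left(- \frac{80}{9}\right) = - \frac{320}{9}$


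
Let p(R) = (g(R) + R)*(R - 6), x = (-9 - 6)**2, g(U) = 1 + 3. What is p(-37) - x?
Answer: 1194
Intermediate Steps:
g(U) = 4
x = 225 (x = (-15)**2 = 225)
p(R) = (-6 + R)*(4 + R) (p(R) = (4 + R)*(R - 6) = (4 + R)*(-6 + R) = (-6 + R)*(4 + R))
p(-37) - x = (-24 + (-37)**2 - 2*(-37)) - 1*225 = (-24 + 1369 + 74) - 225 = 1419 - 225 = 1194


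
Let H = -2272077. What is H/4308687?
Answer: -4429/8399 ≈ -0.52732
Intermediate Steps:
H/4308687 = -2272077/4308687 = -2272077*1/4308687 = -4429/8399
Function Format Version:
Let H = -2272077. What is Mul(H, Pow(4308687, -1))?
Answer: Rational(-4429, 8399) ≈ -0.52732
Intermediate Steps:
Mul(H, Pow(4308687, -1)) = Mul(-2272077, Pow(4308687, -1)) = Mul(-2272077, Rational(1, 4308687)) = Rational(-4429, 8399)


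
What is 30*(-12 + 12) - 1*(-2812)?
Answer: 2812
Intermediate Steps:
30*(-12 + 12) - 1*(-2812) = 30*0 + 2812 = 0 + 2812 = 2812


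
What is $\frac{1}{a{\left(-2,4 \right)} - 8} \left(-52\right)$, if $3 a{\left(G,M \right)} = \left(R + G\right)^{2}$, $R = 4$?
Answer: $\frac{39}{5} \approx 7.8$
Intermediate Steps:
$a{\left(G,M \right)} = \frac{\left(4 + G\right)^{2}}{3}$
$\frac{1}{a{\left(-2,4 \right)} - 8} \left(-52\right) = \frac{1}{\frac{\left(4 - 2\right)^{2}}{3} - 8} \left(-52\right) = \frac{1}{\frac{2^{2}}{3} - 8} \left(-52\right) = \frac{1}{\frac{1}{3} \cdot 4 - 8} \left(-52\right) = \frac{1}{\frac{4}{3} - 8} \left(-52\right) = \frac{1}{- \frac{20}{3}} \left(-52\right) = \left(- \frac{3}{20}\right) \left(-52\right) = \frac{39}{5}$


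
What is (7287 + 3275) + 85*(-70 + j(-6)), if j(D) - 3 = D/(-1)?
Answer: 5377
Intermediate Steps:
j(D) = 3 - D (j(D) = 3 + D/(-1) = 3 + D*(-1) = 3 - D)
(7287 + 3275) + 85*(-70 + j(-6)) = (7287 + 3275) + 85*(-70 + (3 - 1*(-6))) = 10562 + 85*(-70 + (3 + 6)) = 10562 + 85*(-70 + 9) = 10562 + 85*(-61) = 10562 - 5185 = 5377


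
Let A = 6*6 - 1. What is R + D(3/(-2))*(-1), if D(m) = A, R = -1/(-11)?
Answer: -384/11 ≈ -34.909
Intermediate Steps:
R = 1/11 (R = -1*(-1/11) = 1/11 ≈ 0.090909)
A = 35 (A = 36 - 1 = 35)
D(m) = 35
R + D(3/(-2))*(-1) = 1/11 + 35*(-1) = 1/11 - 35 = -384/11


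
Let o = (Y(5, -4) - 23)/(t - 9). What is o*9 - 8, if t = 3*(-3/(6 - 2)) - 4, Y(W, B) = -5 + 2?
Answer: 448/61 ≈ 7.3443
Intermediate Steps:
Y(W, B) = -3
t = -25/4 (t = 3*(-3/4) - 4 = 3*((¼)*(-3)) - 4 = 3*(-¾) - 4 = -9/4 - 4 = -25/4 ≈ -6.2500)
o = 104/61 (o = (-3 - 23)/(-25/4 - 9) = -26/(-61/4) = -26*(-4/61) = 104/61 ≈ 1.7049)
o*9 - 8 = (104/61)*9 - 8 = 936/61 - 8 = 448/61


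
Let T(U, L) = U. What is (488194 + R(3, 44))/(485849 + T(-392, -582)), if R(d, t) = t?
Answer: 162746/161819 ≈ 1.0057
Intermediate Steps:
(488194 + R(3, 44))/(485849 + T(-392, -582)) = (488194 + 44)/(485849 - 392) = 488238/485457 = 488238*(1/485457) = 162746/161819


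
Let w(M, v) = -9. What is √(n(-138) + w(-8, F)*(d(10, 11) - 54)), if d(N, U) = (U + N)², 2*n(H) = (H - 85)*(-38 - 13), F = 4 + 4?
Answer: √8814/2 ≈ 46.941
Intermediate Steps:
F = 8
n(H) = 4335/2 - 51*H/2 (n(H) = ((H - 85)*(-38 - 13))/2 = ((-85 + H)*(-51))/2 = (4335 - 51*H)/2 = 4335/2 - 51*H/2)
d(N, U) = (N + U)²
√(n(-138) + w(-8, F)*(d(10, 11) - 54)) = √((4335/2 - 51/2*(-138)) - 9*((10 + 11)² - 54)) = √((4335/2 + 3519) - 9*(21² - 54)) = √(11373/2 - 9*(441 - 54)) = √(11373/2 - 9*387) = √(11373/2 - 3483) = √(4407/2) = √8814/2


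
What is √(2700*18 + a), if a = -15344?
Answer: 2*√8314 ≈ 182.36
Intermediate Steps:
√(2700*18 + a) = √(2700*18 - 15344) = √(48600 - 15344) = √33256 = 2*√8314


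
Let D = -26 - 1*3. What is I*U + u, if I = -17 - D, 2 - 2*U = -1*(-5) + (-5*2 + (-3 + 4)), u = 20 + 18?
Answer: 74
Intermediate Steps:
u = 38
U = 3 (U = 1 - (-1*(-5) + (-5*2 + (-3 + 4)))/2 = 1 - (5 + (-10 + 1))/2 = 1 - (5 - 9)/2 = 1 - ½*(-4) = 1 + 2 = 3)
D = -29 (D = -26 - 3 = -29)
I = 12 (I = -17 - 1*(-29) = -17 + 29 = 12)
I*U + u = 12*3 + 38 = 36 + 38 = 74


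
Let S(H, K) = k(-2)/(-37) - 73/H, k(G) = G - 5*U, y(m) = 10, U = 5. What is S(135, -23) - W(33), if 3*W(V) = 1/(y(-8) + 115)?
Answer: 23267/124875 ≈ 0.18632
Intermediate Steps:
k(G) = -25 + G (k(G) = G - 5*5 = G - 25 = -25 + G)
W(V) = 1/375 (W(V) = 1/(3*(10 + 115)) = (1/3)/125 = (1/3)*(1/125) = 1/375)
S(H, K) = 27/37 - 73/H (S(H, K) = (-25 - 2)/(-37) - 73/H = -27*(-1/37) - 73/H = 27/37 - 73/H)
S(135, -23) - W(33) = (27/37 - 73/135) - 1*1/375 = (27/37 - 73*1/135) - 1/375 = (27/37 - 73/135) - 1/375 = 944/4995 - 1/375 = 23267/124875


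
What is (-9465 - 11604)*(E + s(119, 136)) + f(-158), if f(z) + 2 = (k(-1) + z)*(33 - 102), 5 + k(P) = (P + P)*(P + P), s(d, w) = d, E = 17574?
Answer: -372762848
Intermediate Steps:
k(P) = -5 + 4*P² (k(P) = -5 + (P + P)*(P + P) = -5 + (2*P)*(2*P) = -5 + 4*P²)
f(z) = 67 - 69*z (f(z) = -2 + ((-5 + 4*(-1)²) + z)*(33 - 102) = -2 + ((-5 + 4*1) + z)*(-69) = -2 + ((-5 + 4) + z)*(-69) = -2 + (-1 + z)*(-69) = -2 + (69 - 69*z) = 67 - 69*z)
(-9465 - 11604)*(E + s(119, 136)) + f(-158) = (-9465 - 11604)*(17574 + 119) + (67 - 69*(-158)) = -21069*17693 + (67 + 10902) = -372773817 + 10969 = -372762848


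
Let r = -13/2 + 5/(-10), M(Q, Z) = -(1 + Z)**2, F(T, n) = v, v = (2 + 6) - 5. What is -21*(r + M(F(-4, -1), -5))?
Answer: 483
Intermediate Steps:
v = 3 (v = 8 - 5 = 3)
F(T, n) = 3
r = -7 (r = -13*1/2 + 5*(-1/10) = -13/2 - 1/2 = -7)
-21*(r + M(F(-4, -1), -5)) = -21*(-7 - (1 - 5)**2) = -21*(-7 - 1*(-4)**2) = -21*(-7 - 1*16) = -21*(-7 - 16) = -21*(-23) = 483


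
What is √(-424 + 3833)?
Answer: √3409 ≈ 58.387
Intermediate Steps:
√(-424 + 3833) = √3409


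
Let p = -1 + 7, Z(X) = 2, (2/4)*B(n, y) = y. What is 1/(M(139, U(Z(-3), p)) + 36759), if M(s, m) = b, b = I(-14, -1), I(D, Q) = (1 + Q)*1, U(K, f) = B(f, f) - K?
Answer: 1/36759 ≈ 2.7204e-5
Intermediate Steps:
B(n, y) = 2*y
p = 6
U(K, f) = -K + 2*f (U(K, f) = 2*f - K = -K + 2*f)
I(D, Q) = 1 + Q
b = 0 (b = 1 - 1 = 0)
M(s, m) = 0
1/(M(139, U(Z(-3), p)) + 36759) = 1/(0 + 36759) = 1/36759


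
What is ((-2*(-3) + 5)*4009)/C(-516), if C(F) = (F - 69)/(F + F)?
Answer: 15170056/195 ≈ 77795.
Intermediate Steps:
C(F) = (-69 + F)/(2*F) (C(F) = (-69 + F)/((2*F)) = (-69 + F)*(1/(2*F)) = (-69 + F)/(2*F))
((-2*(-3) + 5)*4009)/C(-516) = ((-2*(-3) + 5)*4009)/(((1/2)*(-69 - 516)/(-516))) = ((6 + 5)*4009)/(((1/2)*(-1/516)*(-585))) = (11*4009)/(195/344) = 44099*(344/195) = 15170056/195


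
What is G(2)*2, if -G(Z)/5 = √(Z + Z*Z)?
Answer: -10*√6 ≈ -24.495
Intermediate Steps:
G(Z) = -5*√(Z + Z²) (G(Z) = -5*√(Z + Z*Z) = -5*√(Z + Z²))
G(2)*2 = -5*√2*√(1 + 2)*2 = -5*√6*2 = -10*√6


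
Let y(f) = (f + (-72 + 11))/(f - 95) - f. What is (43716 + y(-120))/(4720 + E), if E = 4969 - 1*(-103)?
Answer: 9424921/2105280 ≈ 4.4768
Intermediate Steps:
E = 5072 (E = 4969 + 103 = 5072)
y(f) = -f + (-61 + f)/(-95 + f) (y(f) = (f - 61)/(-95 + f) - f = (-61 + f)/(-95 + f) - f = -f + (-61 + f)/(-95 + f))
(43716 + y(-120))/(4720 + E) = (43716 + (-61 - 1*(-120)² + 96*(-120))/(-95 - 120))/(4720 + 5072) = (43716 + (-61 - 1*14400 - 11520)/(-215))/9792 = (43716 - (-61 - 14400 - 11520)/215)*(1/9792) = (43716 - 1/215*(-25981))*(1/9792) = (43716 + 25981/215)*(1/9792) = (9424921/215)*(1/9792) = 9424921/2105280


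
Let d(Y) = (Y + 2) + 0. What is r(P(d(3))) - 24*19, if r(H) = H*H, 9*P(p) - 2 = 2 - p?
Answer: -36935/81 ≈ -455.99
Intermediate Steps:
d(Y) = 2 + Y (d(Y) = (2 + Y) + 0 = 2 + Y)
P(p) = 4/9 - p/9 (P(p) = 2/9 + (2 - p)/9 = 2/9 + (2/9 - p/9) = 4/9 - p/9)
r(H) = H**2
r(P(d(3))) - 24*19 = (4/9 - (2 + 3)/9)**2 - 24*19 = (4/9 - 1/9*5)**2 - 456 = (4/9 - 5/9)**2 - 456 = (-1/9)**2 - 456 = 1/81 - 456 = -36935/81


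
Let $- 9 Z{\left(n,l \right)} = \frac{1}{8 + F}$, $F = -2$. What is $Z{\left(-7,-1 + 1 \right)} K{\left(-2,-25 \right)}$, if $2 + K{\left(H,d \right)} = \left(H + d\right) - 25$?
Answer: $1$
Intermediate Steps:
$K{\left(H,d \right)} = -27 + H + d$ ($K{\left(H,d \right)} = -2 - \left(25 - H - d\right) = -2 + \left(-25 + H + d\right) = -27 + H + d$)
$Z{\left(n,l \right)} = - \frac{1}{54}$ ($Z{\left(n,l \right)} = - \frac{1}{9 \left(8 - 2\right)} = - \frac{1}{9 \cdot 6} = \left(- \frac{1}{9}\right) \frac{1}{6} = - \frac{1}{54}$)
$Z{\left(-7,-1 + 1 \right)} K{\left(-2,-25 \right)} = - \frac{-27 - 2 - 25}{54} = \left(- \frac{1}{54}\right) \left(-54\right) = 1$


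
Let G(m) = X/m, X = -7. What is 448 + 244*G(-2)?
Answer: 1302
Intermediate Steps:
G(m) = -7/m
448 + 244*G(-2) = 448 + 244*(-7/(-2)) = 448 + 244*(-7*(-1/2)) = 448 + 244*(7/2) = 448 + 854 = 1302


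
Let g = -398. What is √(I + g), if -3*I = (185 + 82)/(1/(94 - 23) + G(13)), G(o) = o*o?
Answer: I*√143469570/600 ≈ 19.963*I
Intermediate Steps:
G(o) = o²
I = -6319/12000 (I = -(185 + 82)/(3*(1/(94 - 23) + 13²)) = -89/(1/71 + 169) = -89/12000/71 = -89*71/12000 = -⅓*6319/4000 = -6319/12000 ≈ -0.52658)
√(I + g) = √(-6319/12000 - 398) = √(-4782319/12000) = I*√143469570/600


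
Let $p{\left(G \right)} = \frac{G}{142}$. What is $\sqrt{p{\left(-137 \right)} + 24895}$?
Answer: $\frac{\sqrt{501963326}}{142} \approx 157.78$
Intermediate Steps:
$p{\left(G \right)} = \frac{G}{142}$ ($p{\left(G \right)} = G \frac{1}{142} = \frac{G}{142}$)
$\sqrt{p{\left(-137 \right)} + 24895} = \sqrt{\frac{1}{142} \left(-137\right) + 24895} = \sqrt{- \frac{137}{142} + 24895} = \sqrt{\frac{3534953}{142}} = \frac{\sqrt{501963326}}{142}$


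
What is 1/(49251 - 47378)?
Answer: 1/1873 ≈ 0.00053390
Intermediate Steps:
1/(49251 - 47378) = 1/1873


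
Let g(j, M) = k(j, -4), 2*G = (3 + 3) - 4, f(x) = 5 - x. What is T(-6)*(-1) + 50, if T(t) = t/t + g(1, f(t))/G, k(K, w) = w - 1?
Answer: 54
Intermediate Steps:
k(K, w) = -1 + w
G = 1 (G = ((3 + 3) - 4)/2 = (6 - 4)/2 = (1/2)*2 = 1)
g(j, M) = -5 (g(j, M) = -1 - 4 = -5)
T(t) = -4 (T(t) = t/t - 5/1 = 1 - 5*1 = 1 - 5 = -4)
T(-6)*(-1) + 50 = -4*(-1) + 50 = 4 + 50 = 54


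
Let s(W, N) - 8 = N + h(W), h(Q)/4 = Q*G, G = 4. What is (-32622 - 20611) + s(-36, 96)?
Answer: -53705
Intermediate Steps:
h(Q) = 16*Q (h(Q) = 4*(Q*4) = 4*(4*Q) = 16*Q)
s(W, N) = 8 + N + 16*W (s(W, N) = 8 + (N + 16*W) = 8 + N + 16*W)
(-32622 - 20611) + s(-36, 96) = (-32622 - 20611) + (8 + 96 + 16*(-36)) = -53233 + (8 + 96 - 576) = -53233 - 472 = -53705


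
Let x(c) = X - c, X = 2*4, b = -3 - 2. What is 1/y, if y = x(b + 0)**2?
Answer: 1/169 ≈ 0.0059172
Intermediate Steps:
b = -5
X = 8
x(c) = 8 - c
y = 169 (y = (8 - (-5 + 0))**2 = (8 - 1*(-5))**2 = (8 + 5)**2 = 13**2 = 169)
1/y = 1/169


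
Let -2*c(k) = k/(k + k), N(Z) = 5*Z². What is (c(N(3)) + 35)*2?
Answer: 139/2 ≈ 69.500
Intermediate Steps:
c(k) = -¼ (c(k) = -k/(2*(k + k)) = -k/(2*(2*k)) = -1/(2*k)*k/2 = -½*½ = -¼)
(c(N(3)) + 35)*2 = (-¼ + 35)*2 = (139/4)*2 = 139/2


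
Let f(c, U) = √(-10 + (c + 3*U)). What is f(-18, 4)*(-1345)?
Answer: -5380*I ≈ -5380.0*I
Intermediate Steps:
f(c, U) = √(-10 + c + 3*U)
f(-18, 4)*(-1345) = √(-10 - 18 + 3*4)*(-1345) = √(-10 - 18 + 12)*(-1345) = √(-16)*(-1345) = (4*I)*(-1345) = -5380*I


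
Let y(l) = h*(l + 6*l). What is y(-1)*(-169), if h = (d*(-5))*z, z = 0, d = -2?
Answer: 0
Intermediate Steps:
h = 0 (h = -2*(-5)*0 = 10*0 = 0)
y(l) = 0 (y(l) = 0*(l + 6*l) = 0*(7*l) = 0)
y(-1)*(-169) = 0*(-169) = 0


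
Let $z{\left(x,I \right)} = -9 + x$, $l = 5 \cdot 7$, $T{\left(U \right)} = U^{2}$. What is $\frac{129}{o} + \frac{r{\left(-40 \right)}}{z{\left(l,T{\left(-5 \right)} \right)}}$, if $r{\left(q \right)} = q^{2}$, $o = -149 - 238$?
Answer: $\frac{2387}{39} \approx 61.205$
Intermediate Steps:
$l = 35$
$o = -387$
$\frac{129}{o} + \frac{r{\left(-40 \right)}}{z{\left(l,T{\left(-5 \right)} \right)}} = \frac{129}{-387} + \frac{\left(-40\right)^{2}}{-9 + 35} = 129 \left(- \frac{1}{387}\right) + \frac{1600}{26} = - \frac{1}{3} + 1600 \cdot \frac{1}{26} = - \frac{1}{3} + \frac{800}{13} = \frac{2387}{39}$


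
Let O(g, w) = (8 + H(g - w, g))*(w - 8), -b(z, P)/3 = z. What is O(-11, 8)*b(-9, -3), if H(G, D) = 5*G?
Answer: 0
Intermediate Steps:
b(z, P) = -3*z
O(g, w) = (-8 + w)*(8 - 5*w + 5*g) (O(g, w) = (8 + 5*(g - w))*(w - 8) = (8 + (-5*w + 5*g))*(-8 + w) = (8 - 5*w + 5*g)*(-8 + w) = (-8 + w)*(8 - 5*w + 5*g))
O(-11, 8)*b(-9, -3) = (-64 - 40*(-11) + 48*8 + 5*8*(-11 - 1*8))*(-3*(-9)) = (-64 + 440 + 384 + 5*8*(-11 - 8))*27 = (-64 + 440 + 384 + 5*8*(-19))*27 = (-64 + 440 + 384 - 760)*27 = 0*27 = 0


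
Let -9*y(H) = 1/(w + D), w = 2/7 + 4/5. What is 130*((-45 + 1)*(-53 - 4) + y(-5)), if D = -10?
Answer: 35212495/108 ≈ 3.2604e+5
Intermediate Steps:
w = 38/35 (w = 2*(⅐) + 4*(⅕) = 2/7 + ⅘ = 38/35 ≈ 1.0857)
y(H) = 35/2808 (y(H) = -1/(9*(38/35 - 10)) = -1/(9*(-312/35)) = -⅑*(-35/312) = 35/2808)
130*((-45 + 1)*(-53 - 4) + y(-5)) = 130*((-45 + 1)*(-53 - 4) + 35/2808) = 130*(-44*(-57) + 35/2808) = 130*(2508 + 35/2808) = 130*(7042499/2808) = 35212495/108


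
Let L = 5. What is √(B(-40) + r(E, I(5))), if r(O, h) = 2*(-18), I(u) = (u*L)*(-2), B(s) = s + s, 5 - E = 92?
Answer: 2*I*√29 ≈ 10.77*I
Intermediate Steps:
E = -87 (E = 5 - 1*92 = 5 - 92 = -87)
B(s) = 2*s
I(u) = -10*u (I(u) = (u*5)*(-2) = (5*u)*(-2) = -10*u)
r(O, h) = -36
√(B(-40) + r(E, I(5))) = √(2*(-40) - 36) = √(-80 - 36) = √(-116) = 2*I*√29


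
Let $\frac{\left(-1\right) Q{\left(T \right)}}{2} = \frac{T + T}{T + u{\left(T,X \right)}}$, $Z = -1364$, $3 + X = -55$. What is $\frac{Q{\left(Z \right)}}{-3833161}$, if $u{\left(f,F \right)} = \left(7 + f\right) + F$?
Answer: $\frac{5456}{10652354419} \approx 5.1219 \cdot 10^{-7}$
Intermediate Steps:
$X = -58$ ($X = -3 - 55 = -58$)
$u{\left(f,F \right)} = 7 + F + f$
$Q{\left(T \right)} = - \frac{4 T}{-51 + 2 T}$ ($Q{\left(T \right)} = - 2 \frac{T + T}{T + \left(7 - 58 + T\right)} = - 2 \frac{2 T}{T + \left(-51 + T\right)} = - 2 \frac{2 T}{-51 + 2 T} = - \frac{4 T}{-51 + 2 T}$)
$\frac{Q{\left(Z \right)}}{-3833161} = \frac{\left(-4\right) \left(-1364\right) \frac{1}{-51 + 2 \left(-1364\right)}}{-3833161} = \left(-4\right) \left(-1364\right) \frac{1}{-51 - 2728} \left(- \frac{1}{3833161}\right) = \left(-4\right) \left(-1364\right) \frac{1}{-2779} \left(- \frac{1}{3833161}\right) = \left(-4\right) \left(-1364\right) \left(- \frac{1}{2779}\right) \left(- \frac{1}{3833161}\right) = \left(- \frac{5456}{2779}\right) \left(- \frac{1}{3833161}\right) = \frac{5456}{10652354419}$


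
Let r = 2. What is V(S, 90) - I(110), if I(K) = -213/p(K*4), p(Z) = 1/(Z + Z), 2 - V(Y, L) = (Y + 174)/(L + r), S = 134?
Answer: 4311089/23 ≈ 1.8744e+5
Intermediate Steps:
V(Y, L) = 2 - (174 + Y)/(2 + L) (V(Y, L) = 2 - (Y + 174)/(L + 2) = 2 - (174 + Y)/(2 + L))
p(Z) = 1/(2*Z)
I(K) = -1704*K (I(K) = -213*8*K = -1704*K)
V(S, 90) - I(110) = (-170 - 1*134 + 2*90)/(2 + 90) - (-1704)*110 = (-170 - 134 + 180)/92 - 1*(-187440) = (1/92)*(-124) + 187440 = -31/23 + 187440 = 4311089/23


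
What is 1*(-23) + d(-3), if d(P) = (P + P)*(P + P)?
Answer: 13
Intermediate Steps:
d(P) = 4*P² (d(P) = (2*P)*(2*P) = 4*P²)
1*(-23) + d(-3) = 1*(-23) + 4*(-3)² = -23 + 4*9 = -23 + 36 = 13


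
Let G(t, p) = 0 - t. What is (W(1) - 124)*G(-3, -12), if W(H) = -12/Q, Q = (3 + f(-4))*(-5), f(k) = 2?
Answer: -9264/25 ≈ -370.56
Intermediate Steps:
G(t, p) = -t
Q = -25 (Q = (3 + 2)*(-5) = 5*(-5) = -25)
W(H) = 12/25 (W(H) = -12/(-25) = -12*(-1/25) = 12/25)
(W(1) - 124)*G(-3, -12) = (12/25 - 124)*(-1*(-3)) = -3088/25*3 = -9264/25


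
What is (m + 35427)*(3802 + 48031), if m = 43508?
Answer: 4091437855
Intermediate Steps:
(m + 35427)*(3802 + 48031) = (43508 + 35427)*(3802 + 48031) = 78935*51833 = 4091437855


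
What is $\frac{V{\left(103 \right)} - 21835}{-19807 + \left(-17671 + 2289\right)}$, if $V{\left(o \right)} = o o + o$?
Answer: $\frac{1589}{5027} \approx 0.31609$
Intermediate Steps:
$V{\left(o \right)} = o + o^{2}$ ($V{\left(o \right)} = o^{2} + o = o + o^{2}$)
$\frac{V{\left(103 \right)} - 21835}{-19807 + \left(-17671 + 2289\right)} = \frac{103 \left(1 + 103\right) - 21835}{-19807 + \left(-17671 + 2289\right)} = \frac{103 \cdot 104 - 21835}{-19807 - 15382} = \frac{10712 - 21835}{-35189} = \left(-11123\right) \left(- \frac{1}{35189}\right) = \frac{1589}{5027}$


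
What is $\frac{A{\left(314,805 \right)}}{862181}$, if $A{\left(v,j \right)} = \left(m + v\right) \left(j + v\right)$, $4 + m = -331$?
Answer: $- \frac{23499}{862181} \approx -0.027255$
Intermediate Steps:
$m = -335$ ($m = -4 - 331 = -335$)
$A{\left(v,j \right)} = \left(-335 + v\right) \left(j + v\right)$
$\frac{A{\left(314,805 \right)}}{862181} = \frac{314^{2} - 269675 - 105190 + 805 \cdot 314}{862181} = \left(98596 - 269675 - 105190 + 252770\right) \frac{1}{862181} = \left(-23499\right) \frac{1}{862181} = - \frac{23499}{862181}$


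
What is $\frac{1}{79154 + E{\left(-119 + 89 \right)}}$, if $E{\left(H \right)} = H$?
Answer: $\frac{1}{79124} \approx 1.2638 \cdot 10^{-5}$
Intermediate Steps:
$\frac{1}{79154 + E{\left(-119 + 89 \right)}} = \frac{1}{79154 + \left(-119 + 89\right)} = \frac{1}{79154 - 30} = \frac{1}{79124}$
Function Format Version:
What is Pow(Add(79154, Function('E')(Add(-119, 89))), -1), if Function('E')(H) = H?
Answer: Rational(1, 79124) ≈ 1.2638e-5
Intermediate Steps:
Pow(Add(79154, Function('E')(Add(-119, 89))), -1) = Pow(Add(79154, Add(-119, 89)), -1) = Pow(Add(79154, -30), -1) = Pow(79124, -1) = Rational(1, 79124)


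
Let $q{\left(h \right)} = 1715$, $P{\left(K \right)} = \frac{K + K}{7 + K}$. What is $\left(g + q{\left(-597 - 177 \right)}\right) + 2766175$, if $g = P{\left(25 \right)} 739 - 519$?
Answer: $\frac{44296411}{16} \approx 2.7685 \cdot 10^{6}$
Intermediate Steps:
$P{\left(K \right)} = \frac{2 K}{7 + K}$
$g = \frac{10171}{16}$ ($g = 2 \cdot 25 \frac{1}{7 + 25} \cdot 739 - 519 = 2 \cdot 25 \cdot \frac{1}{32} \cdot 739 - 519 = \frac{25}{16} \cdot 739 - 519 = \frac{18475}{16} - 519 = \frac{10171}{16} \approx 635.69$)
$\left(g + q{\left(-597 - 177 \right)}\right) + 2766175 = \left(\frac{10171}{16} + 1715\right) + 2766175 = \frac{37611}{16} + 2766175 = \frac{44296411}{16}$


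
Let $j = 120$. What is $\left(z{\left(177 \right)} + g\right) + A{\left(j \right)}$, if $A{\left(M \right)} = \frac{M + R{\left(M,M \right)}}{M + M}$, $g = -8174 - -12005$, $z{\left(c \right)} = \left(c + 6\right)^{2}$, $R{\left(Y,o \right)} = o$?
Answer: $37321$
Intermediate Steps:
$z{\left(c \right)} = \left(6 + c\right)^{2}$
$g = 3831$ ($g = -8174 + 12005 = 3831$)
$A{\left(M \right)} = 1$ ($A{\left(M \right)} = \frac{M + M}{M + M} = \frac{2 M}{2 M} = 2 M \frac{1}{2 M} = 1$)
$\left(z{\left(177 \right)} + g\right) + A{\left(j \right)} = \left(\left(6 + 177\right)^{2} + 3831\right) + 1 = \left(183^{2} + 3831\right) + 1 = \left(33489 + 3831\right) + 1 = 37320 + 1 = 37321$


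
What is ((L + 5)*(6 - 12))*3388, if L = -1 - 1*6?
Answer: 40656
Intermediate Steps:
L = -7 (L = -1 - 6 = -7)
((L + 5)*(6 - 12))*3388 = ((-7 + 5)*(6 - 12))*3388 = -2*(-6)*3388 = 12*3388 = 40656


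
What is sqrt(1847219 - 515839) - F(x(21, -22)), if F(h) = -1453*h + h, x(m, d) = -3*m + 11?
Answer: -75504 + 2*sqrt(332845) ≈ -74350.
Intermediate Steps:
x(m, d) = 11 - 3*m
F(h) = -1452*h
sqrt(1847219 - 515839) - F(x(21, -22)) = sqrt(1847219 - 515839) - (-1452)*(11 - 3*21) = sqrt(1331380) - (-1452)*(11 - 63) = 2*sqrt(332845) - (-1452)*(-52) = 2*sqrt(332845) - 1*75504 = 2*sqrt(332845) - 75504 = -75504 + 2*sqrt(332845)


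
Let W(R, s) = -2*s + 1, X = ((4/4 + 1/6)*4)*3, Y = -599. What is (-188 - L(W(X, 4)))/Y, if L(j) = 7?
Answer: 195/599 ≈ 0.32554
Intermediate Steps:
X = 14 (X = ((4*(1/4) + 1*(1/6))*4)*3 = ((1 + 1/6)*4)*3 = ((7/6)*4)*3 = (14/3)*3 = 14)
W(R, s) = 1 - 2*s
(-188 - L(W(X, 4)))/Y = (-188 - 1*7)/(-599) = (-188 - 7)*(-1/599) = -195*(-1/599) = 195/599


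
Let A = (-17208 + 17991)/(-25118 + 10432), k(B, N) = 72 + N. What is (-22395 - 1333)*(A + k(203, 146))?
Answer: -37973875960/7343 ≈ -5.1714e+6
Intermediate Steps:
A = -783/14686 (A = 783/(-14686) = 783*(-1/14686) = -783/14686 ≈ -0.053316)
(-22395 - 1333)*(A + k(203, 146)) = (-22395 - 1333)*(-783/14686 + (72 + 146)) = -23728*(-783/14686 + 218) = -23728*3200765/14686 = -37973875960/7343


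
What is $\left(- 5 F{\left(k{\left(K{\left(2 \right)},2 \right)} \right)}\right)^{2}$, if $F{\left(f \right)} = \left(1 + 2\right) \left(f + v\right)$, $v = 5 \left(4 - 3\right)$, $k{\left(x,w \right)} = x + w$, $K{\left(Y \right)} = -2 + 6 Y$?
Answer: $65025$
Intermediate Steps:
$k{\left(x,w \right)} = w + x$
$v = 5$ ($v = 5 \cdot 1 = 5$)
$F{\left(f \right)} = 15 + 3 f$ ($F{\left(f \right)} = \left(1 + 2\right) \left(f + 5\right) = 3 \left(5 + f\right) = 15 + 3 f$)
$\left(- 5 F{\left(k{\left(K{\left(2 \right)},2 \right)} \right)}\right)^{2} = \left(- 5 \left(15 + 3 \left(2 + \left(-2 + 6 \cdot 2\right)\right)\right)\right)^{2} = \left(- 5 \left(15 + 3 \left(2 + \left(-2 + 12\right)\right)\right)\right)^{2} = \left(- 5 \left(15 + 3 \left(2 + 10\right)\right)\right)^{2} = \left(- 5 \left(15 + 3 \cdot 12\right)\right)^{2} = \left(- 5 \left(15 + 36\right)\right)^{2} = \left(\left(-5\right) 51\right)^{2} = \left(-255\right)^{2} = 65025$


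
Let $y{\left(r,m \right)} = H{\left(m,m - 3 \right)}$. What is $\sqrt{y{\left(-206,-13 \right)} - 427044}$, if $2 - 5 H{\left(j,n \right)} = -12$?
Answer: $\frac{i \sqrt{10676030}}{5} \approx 653.48 i$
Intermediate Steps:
$H{\left(j,n \right)} = \frac{14}{5}$ ($H{\left(j,n \right)} = \frac{2}{5} - - \frac{12}{5} = \frac{2}{5} + \frac{12}{5} = \frac{14}{5}$)
$y{\left(r,m \right)} = \frac{14}{5}$
$\sqrt{y{\left(-206,-13 \right)} - 427044} = \sqrt{\frac{14}{5} - 427044} = \sqrt{- \frac{2135206}{5}} = \frac{i \sqrt{10676030}}{5}$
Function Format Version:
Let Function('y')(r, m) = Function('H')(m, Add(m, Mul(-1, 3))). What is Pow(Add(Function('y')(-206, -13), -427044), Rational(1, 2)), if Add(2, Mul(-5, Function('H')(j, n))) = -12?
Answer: Mul(Rational(1, 5), I, Pow(10676030, Rational(1, 2))) ≈ Mul(653.48, I)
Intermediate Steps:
Function('H')(j, n) = Rational(14, 5) (Function('H')(j, n) = Add(Rational(2, 5), Mul(Rational(-1, 5), -12)) = Add(Rational(2, 5), Rational(12, 5)) = Rational(14, 5))
Function('y')(r, m) = Rational(14, 5)
Pow(Add(Function('y')(-206, -13), -427044), Rational(1, 2)) = Pow(Add(Rational(14, 5), -427044), Rational(1, 2)) = Pow(Rational(-2135206, 5), Rational(1, 2)) = Mul(Rational(1, 5), I, Pow(10676030, Rational(1, 2)))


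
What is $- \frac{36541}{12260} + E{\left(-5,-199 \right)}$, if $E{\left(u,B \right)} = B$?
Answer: $- \frac{2476281}{12260} \approx -201.98$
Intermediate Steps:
$- \frac{36541}{12260} + E{\left(-5,-199 \right)} = - \frac{36541}{12260} - 199 = - \frac{2476281}{12260}$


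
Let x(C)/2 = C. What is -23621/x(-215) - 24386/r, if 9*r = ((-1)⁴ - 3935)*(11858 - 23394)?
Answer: 267972146921/4878632080 ≈ 54.928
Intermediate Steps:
r = 45382624/9 (r = (((-1)⁴ - 3935)*(11858 - 23394))/9 = ((1 - 3935)*(-11536))/9 = (-3934*(-11536))/9 = (⅑)*45382624 = 45382624/9 ≈ 5.0425e+6)
x(C) = 2*C
-23621/x(-215) - 24386/r = -23621/(2*(-215)) - 24386/45382624/9 = -23621/(-430) - 24386*9/45382624 = -23621*(-1/430) - 109737/22691312 = 23621/430 - 109737/22691312 = 267972146921/4878632080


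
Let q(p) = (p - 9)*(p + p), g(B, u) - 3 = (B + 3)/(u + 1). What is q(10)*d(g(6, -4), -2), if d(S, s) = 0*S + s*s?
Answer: 80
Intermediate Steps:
g(B, u) = 3 + (3 + B)/(1 + u) (g(B, u) = 3 + (B + 3)/(u + 1) = 3 + (3 + B)/(1 + u))
d(S, s) = s² (d(S, s) = 0 + s² = s²)
q(p) = 2*p*(-9 + p) (q(p) = (-9 + p)*(2*p) = 2*p*(-9 + p))
q(10)*d(g(6, -4), -2) = (2*10*(-9 + 10))*(-2)² = (2*10*1)*4 = 20*4 = 80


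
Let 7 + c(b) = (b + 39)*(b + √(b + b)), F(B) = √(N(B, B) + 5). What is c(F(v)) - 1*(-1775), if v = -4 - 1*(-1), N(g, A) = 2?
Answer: 1775 + 39*√7 + √2*7^(¾) + 39*√2*7^(¼) ≈ 1974.0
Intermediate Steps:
v = -3 (v = -4 + 1 = -3)
F(B) = √7 (F(B) = √(2 + 5) = √7)
c(b) = -7 + (39 + b)*(b + √2*√b) (c(b) = -7 + (b + 39)*(b + √(b + b)) = -7 + (39 + b)*(b + √(2*b)) = -7 + (39 + b)*(b + √2*√b))
c(F(v)) - 1*(-1775) = (-7 + (√7)² + 39*√7 + √2*(√7)^(3/2) + 39*√2*√(√7)) - 1*(-1775) = (-7 + 7 + 39*√7 + √2*7^(¾) + 39*√2*7^(¼)) + 1775 = (39*√7 + √2*7^(¾) + 39*√2*7^(¼)) + 1775 = 1775 + 39*√7 + √2*7^(¾) + 39*√2*7^(¼)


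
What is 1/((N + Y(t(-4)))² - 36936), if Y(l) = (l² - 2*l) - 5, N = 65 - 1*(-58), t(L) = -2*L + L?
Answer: -1/21060 ≈ -4.7483e-5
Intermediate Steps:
t(L) = -L
N = 123 (N = 65 + 58 = 123)
Y(l) = -5 + l² - 2*l
1/((N + Y(t(-4)))² - 36936) = 1/((123 + (-5 + (-1*(-4))² - (-2)*(-4)))² - 36936) = 1/((123 + (-5 + 4² - 2*4))² - 36936) = 1/((123 + (-5 + 16 - 8))² - 36936) = 1/((123 + 3)² - 36936) = 1/(126² - 36936) = 1/(15876 - 36936) = 1/(-21060) = -1/21060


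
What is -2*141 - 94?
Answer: -376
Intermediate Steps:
-2*141 - 94 = -282 - 94 = -376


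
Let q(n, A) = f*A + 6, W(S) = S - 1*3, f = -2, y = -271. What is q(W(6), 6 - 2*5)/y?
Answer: -14/271 ≈ -0.051661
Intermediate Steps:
W(S) = -3 + S (W(S) = S - 3 = -3 + S)
q(n, A) = 6 - 2*A (q(n, A) = -2*A + 6 = 6 - 2*A)
q(W(6), 6 - 2*5)/y = (6 - 2*(6 - 2*5))/(-271) = (6 - 2*(6 - 10))*(-1/271) = (6 - 2*(-4))*(-1/271) = (6 + 8)*(-1/271) = 14*(-1/271) = -14/271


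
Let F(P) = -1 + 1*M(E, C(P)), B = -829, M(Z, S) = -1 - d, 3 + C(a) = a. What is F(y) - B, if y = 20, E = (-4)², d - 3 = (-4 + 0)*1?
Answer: 828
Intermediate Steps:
d = -1 (d = 3 + (-4 + 0)*1 = 3 - 4*1 = 3 - 4 = -1)
E = 16
C(a) = -3 + a
M(Z, S) = 0 (M(Z, S) = -1 - 1*(-1) = -1 + 1 = 0)
F(P) = -1 (F(P) = -1 + 1*0 = -1 + 0 = -1)
F(y) - B = -1 - 1*(-829) = -1 + 829 = 828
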